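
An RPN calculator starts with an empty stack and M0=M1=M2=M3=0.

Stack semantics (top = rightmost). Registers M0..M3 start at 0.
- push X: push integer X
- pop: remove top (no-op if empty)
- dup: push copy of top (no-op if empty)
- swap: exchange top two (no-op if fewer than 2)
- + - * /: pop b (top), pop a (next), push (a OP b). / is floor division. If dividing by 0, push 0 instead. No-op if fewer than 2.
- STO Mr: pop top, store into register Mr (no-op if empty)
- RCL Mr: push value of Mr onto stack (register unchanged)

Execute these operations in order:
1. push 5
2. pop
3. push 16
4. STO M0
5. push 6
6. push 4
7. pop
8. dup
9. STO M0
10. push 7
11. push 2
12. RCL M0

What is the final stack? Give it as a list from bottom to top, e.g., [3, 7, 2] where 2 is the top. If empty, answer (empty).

Answer: [6, 7, 2, 6]

Derivation:
After op 1 (push 5): stack=[5] mem=[0,0,0,0]
After op 2 (pop): stack=[empty] mem=[0,0,0,0]
After op 3 (push 16): stack=[16] mem=[0,0,0,0]
After op 4 (STO M0): stack=[empty] mem=[16,0,0,0]
After op 5 (push 6): stack=[6] mem=[16,0,0,0]
After op 6 (push 4): stack=[6,4] mem=[16,0,0,0]
After op 7 (pop): stack=[6] mem=[16,0,0,0]
After op 8 (dup): stack=[6,6] mem=[16,0,0,0]
After op 9 (STO M0): stack=[6] mem=[6,0,0,0]
After op 10 (push 7): stack=[6,7] mem=[6,0,0,0]
After op 11 (push 2): stack=[6,7,2] mem=[6,0,0,0]
After op 12 (RCL M0): stack=[6,7,2,6] mem=[6,0,0,0]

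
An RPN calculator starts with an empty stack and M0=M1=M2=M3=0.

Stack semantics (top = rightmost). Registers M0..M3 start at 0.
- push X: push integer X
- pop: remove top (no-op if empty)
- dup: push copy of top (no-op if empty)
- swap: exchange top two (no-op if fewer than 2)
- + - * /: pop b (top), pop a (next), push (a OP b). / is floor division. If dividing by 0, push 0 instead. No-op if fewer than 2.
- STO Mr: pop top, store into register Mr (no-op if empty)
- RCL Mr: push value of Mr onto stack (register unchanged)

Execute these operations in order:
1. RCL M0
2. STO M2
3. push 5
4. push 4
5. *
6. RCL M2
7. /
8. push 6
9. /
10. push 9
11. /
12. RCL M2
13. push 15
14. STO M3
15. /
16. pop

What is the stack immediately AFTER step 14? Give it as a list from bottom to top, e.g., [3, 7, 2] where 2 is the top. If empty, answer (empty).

After op 1 (RCL M0): stack=[0] mem=[0,0,0,0]
After op 2 (STO M2): stack=[empty] mem=[0,0,0,0]
After op 3 (push 5): stack=[5] mem=[0,0,0,0]
After op 4 (push 4): stack=[5,4] mem=[0,0,0,0]
After op 5 (*): stack=[20] mem=[0,0,0,0]
After op 6 (RCL M2): stack=[20,0] mem=[0,0,0,0]
After op 7 (/): stack=[0] mem=[0,0,0,0]
After op 8 (push 6): stack=[0,6] mem=[0,0,0,0]
After op 9 (/): stack=[0] mem=[0,0,0,0]
After op 10 (push 9): stack=[0,9] mem=[0,0,0,0]
After op 11 (/): stack=[0] mem=[0,0,0,0]
After op 12 (RCL M2): stack=[0,0] mem=[0,0,0,0]
After op 13 (push 15): stack=[0,0,15] mem=[0,0,0,0]
After op 14 (STO M3): stack=[0,0] mem=[0,0,0,15]

[0, 0]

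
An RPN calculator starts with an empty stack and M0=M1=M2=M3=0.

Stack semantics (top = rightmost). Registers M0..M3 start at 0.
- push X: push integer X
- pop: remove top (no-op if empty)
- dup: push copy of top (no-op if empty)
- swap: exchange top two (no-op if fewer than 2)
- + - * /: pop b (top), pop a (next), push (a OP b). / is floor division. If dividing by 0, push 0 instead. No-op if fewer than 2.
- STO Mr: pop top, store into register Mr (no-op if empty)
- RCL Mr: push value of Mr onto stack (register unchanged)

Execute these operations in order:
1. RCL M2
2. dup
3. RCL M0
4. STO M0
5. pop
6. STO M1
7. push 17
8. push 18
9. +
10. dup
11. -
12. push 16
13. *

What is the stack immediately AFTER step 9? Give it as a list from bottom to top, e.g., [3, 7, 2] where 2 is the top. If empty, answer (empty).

After op 1 (RCL M2): stack=[0] mem=[0,0,0,0]
After op 2 (dup): stack=[0,0] mem=[0,0,0,0]
After op 3 (RCL M0): stack=[0,0,0] mem=[0,0,0,0]
After op 4 (STO M0): stack=[0,0] mem=[0,0,0,0]
After op 5 (pop): stack=[0] mem=[0,0,0,0]
After op 6 (STO M1): stack=[empty] mem=[0,0,0,0]
After op 7 (push 17): stack=[17] mem=[0,0,0,0]
After op 8 (push 18): stack=[17,18] mem=[0,0,0,0]
After op 9 (+): stack=[35] mem=[0,0,0,0]

[35]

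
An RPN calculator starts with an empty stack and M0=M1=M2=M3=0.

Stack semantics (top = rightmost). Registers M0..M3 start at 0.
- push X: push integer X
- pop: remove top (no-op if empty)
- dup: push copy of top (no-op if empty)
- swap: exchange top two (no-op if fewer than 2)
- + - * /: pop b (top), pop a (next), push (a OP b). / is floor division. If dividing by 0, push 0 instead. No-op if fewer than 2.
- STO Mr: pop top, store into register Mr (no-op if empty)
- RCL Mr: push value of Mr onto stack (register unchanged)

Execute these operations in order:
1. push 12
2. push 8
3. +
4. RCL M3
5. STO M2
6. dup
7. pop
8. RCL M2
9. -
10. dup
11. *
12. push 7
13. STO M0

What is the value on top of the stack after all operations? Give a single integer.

Answer: 400

Derivation:
After op 1 (push 12): stack=[12] mem=[0,0,0,0]
After op 2 (push 8): stack=[12,8] mem=[0,0,0,0]
After op 3 (+): stack=[20] mem=[0,0,0,0]
After op 4 (RCL M3): stack=[20,0] mem=[0,0,0,0]
After op 5 (STO M2): stack=[20] mem=[0,0,0,0]
After op 6 (dup): stack=[20,20] mem=[0,0,0,0]
After op 7 (pop): stack=[20] mem=[0,0,0,0]
After op 8 (RCL M2): stack=[20,0] mem=[0,0,0,0]
After op 9 (-): stack=[20] mem=[0,0,0,0]
After op 10 (dup): stack=[20,20] mem=[0,0,0,0]
After op 11 (*): stack=[400] mem=[0,0,0,0]
After op 12 (push 7): stack=[400,7] mem=[0,0,0,0]
After op 13 (STO M0): stack=[400] mem=[7,0,0,0]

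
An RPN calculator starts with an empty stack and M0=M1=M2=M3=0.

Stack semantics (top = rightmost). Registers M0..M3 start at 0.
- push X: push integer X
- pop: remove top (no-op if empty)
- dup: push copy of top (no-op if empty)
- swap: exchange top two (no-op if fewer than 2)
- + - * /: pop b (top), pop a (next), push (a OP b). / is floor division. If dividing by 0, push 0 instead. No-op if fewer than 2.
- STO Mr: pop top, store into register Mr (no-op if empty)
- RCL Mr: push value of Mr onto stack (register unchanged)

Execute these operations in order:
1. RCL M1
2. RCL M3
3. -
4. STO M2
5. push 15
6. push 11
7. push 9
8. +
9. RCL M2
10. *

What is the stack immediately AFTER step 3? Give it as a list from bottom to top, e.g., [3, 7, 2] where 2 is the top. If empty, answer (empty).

After op 1 (RCL M1): stack=[0] mem=[0,0,0,0]
After op 2 (RCL M3): stack=[0,0] mem=[0,0,0,0]
After op 3 (-): stack=[0] mem=[0,0,0,0]

[0]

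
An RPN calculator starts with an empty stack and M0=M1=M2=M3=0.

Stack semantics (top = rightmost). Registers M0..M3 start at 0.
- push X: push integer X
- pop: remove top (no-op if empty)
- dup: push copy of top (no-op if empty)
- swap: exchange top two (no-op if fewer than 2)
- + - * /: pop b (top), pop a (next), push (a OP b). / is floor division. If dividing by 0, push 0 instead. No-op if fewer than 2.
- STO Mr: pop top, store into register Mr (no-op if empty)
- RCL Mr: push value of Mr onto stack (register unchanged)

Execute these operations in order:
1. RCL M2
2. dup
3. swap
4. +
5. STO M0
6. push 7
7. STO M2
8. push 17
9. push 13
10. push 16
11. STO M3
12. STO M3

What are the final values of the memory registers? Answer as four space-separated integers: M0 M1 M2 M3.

Answer: 0 0 7 13

Derivation:
After op 1 (RCL M2): stack=[0] mem=[0,0,0,0]
After op 2 (dup): stack=[0,0] mem=[0,0,0,0]
After op 3 (swap): stack=[0,0] mem=[0,0,0,0]
After op 4 (+): stack=[0] mem=[0,0,0,0]
After op 5 (STO M0): stack=[empty] mem=[0,0,0,0]
After op 6 (push 7): stack=[7] mem=[0,0,0,0]
After op 7 (STO M2): stack=[empty] mem=[0,0,7,0]
After op 8 (push 17): stack=[17] mem=[0,0,7,0]
After op 9 (push 13): stack=[17,13] mem=[0,0,7,0]
After op 10 (push 16): stack=[17,13,16] mem=[0,0,7,0]
After op 11 (STO M3): stack=[17,13] mem=[0,0,7,16]
After op 12 (STO M3): stack=[17] mem=[0,0,7,13]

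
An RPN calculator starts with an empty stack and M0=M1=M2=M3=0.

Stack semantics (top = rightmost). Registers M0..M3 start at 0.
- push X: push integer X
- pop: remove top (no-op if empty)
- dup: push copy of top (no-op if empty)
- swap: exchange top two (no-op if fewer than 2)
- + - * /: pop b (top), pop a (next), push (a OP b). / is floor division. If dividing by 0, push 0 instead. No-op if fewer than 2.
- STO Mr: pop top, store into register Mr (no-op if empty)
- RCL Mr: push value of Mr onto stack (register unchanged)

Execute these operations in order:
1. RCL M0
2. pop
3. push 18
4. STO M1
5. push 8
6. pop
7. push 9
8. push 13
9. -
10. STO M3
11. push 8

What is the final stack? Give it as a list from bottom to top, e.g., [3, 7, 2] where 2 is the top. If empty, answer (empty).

Answer: [8]

Derivation:
After op 1 (RCL M0): stack=[0] mem=[0,0,0,0]
After op 2 (pop): stack=[empty] mem=[0,0,0,0]
After op 3 (push 18): stack=[18] mem=[0,0,0,0]
After op 4 (STO M1): stack=[empty] mem=[0,18,0,0]
After op 5 (push 8): stack=[8] mem=[0,18,0,0]
After op 6 (pop): stack=[empty] mem=[0,18,0,0]
After op 7 (push 9): stack=[9] mem=[0,18,0,0]
After op 8 (push 13): stack=[9,13] mem=[0,18,0,0]
After op 9 (-): stack=[-4] mem=[0,18,0,0]
After op 10 (STO M3): stack=[empty] mem=[0,18,0,-4]
After op 11 (push 8): stack=[8] mem=[0,18,0,-4]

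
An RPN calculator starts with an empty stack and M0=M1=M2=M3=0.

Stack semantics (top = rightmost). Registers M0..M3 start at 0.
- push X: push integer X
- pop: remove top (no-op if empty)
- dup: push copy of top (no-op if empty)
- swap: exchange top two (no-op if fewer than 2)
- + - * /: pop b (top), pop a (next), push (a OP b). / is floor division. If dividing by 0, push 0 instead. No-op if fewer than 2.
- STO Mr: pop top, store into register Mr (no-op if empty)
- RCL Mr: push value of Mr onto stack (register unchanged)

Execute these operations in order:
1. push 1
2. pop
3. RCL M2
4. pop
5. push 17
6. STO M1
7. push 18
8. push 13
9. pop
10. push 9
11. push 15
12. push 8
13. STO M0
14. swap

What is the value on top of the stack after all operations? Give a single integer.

After op 1 (push 1): stack=[1] mem=[0,0,0,0]
After op 2 (pop): stack=[empty] mem=[0,0,0,0]
After op 3 (RCL M2): stack=[0] mem=[0,0,0,0]
After op 4 (pop): stack=[empty] mem=[0,0,0,0]
After op 5 (push 17): stack=[17] mem=[0,0,0,0]
After op 6 (STO M1): stack=[empty] mem=[0,17,0,0]
After op 7 (push 18): stack=[18] mem=[0,17,0,0]
After op 8 (push 13): stack=[18,13] mem=[0,17,0,0]
After op 9 (pop): stack=[18] mem=[0,17,0,0]
After op 10 (push 9): stack=[18,9] mem=[0,17,0,0]
After op 11 (push 15): stack=[18,9,15] mem=[0,17,0,0]
After op 12 (push 8): stack=[18,9,15,8] mem=[0,17,0,0]
After op 13 (STO M0): stack=[18,9,15] mem=[8,17,0,0]
After op 14 (swap): stack=[18,15,9] mem=[8,17,0,0]

Answer: 9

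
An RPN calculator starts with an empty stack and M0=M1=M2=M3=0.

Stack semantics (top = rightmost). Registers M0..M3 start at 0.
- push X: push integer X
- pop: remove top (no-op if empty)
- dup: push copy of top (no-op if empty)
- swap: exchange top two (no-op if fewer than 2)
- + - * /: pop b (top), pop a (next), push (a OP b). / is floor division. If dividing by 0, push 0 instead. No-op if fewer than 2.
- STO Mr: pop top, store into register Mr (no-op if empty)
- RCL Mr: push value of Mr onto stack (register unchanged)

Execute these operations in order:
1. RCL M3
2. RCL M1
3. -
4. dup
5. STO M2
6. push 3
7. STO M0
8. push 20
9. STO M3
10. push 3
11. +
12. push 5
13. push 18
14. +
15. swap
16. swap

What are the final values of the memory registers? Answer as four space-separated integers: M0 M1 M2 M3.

After op 1 (RCL M3): stack=[0] mem=[0,0,0,0]
After op 2 (RCL M1): stack=[0,0] mem=[0,0,0,0]
After op 3 (-): stack=[0] mem=[0,0,0,0]
After op 4 (dup): stack=[0,0] mem=[0,0,0,0]
After op 5 (STO M2): stack=[0] mem=[0,0,0,0]
After op 6 (push 3): stack=[0,3] mem=[0,0,0,0]
After op 7 (STO M0): stack=[0] mem=[3,0,0,0]
After op 8 (push 20): stack=[0,20] mem=[3,0,0,0]
After op 9 (STO M3): stack=[0] mem=[3,0,0,20]
After op 10 (push 3): stack=[0,3] mem=[3,0,0,20]
After op 11 (+): stack=[3] mem=[3,0,0,20]
After op 12 (push 5): stack=[3,5] mem=[3,0,0,20]
After op 13 (push 18): stack=[3,5,18] mem=[3,0,0,20]
After op 14 (+): stack=[3,23] mem=[3,0,0,20]
After op 15 (swap): stack=[23,3] mem=[3,0,0,20]
After op 16 (swap): stack=[3,23] mem=[3,0,0,20]

Answer: 3 0 0 20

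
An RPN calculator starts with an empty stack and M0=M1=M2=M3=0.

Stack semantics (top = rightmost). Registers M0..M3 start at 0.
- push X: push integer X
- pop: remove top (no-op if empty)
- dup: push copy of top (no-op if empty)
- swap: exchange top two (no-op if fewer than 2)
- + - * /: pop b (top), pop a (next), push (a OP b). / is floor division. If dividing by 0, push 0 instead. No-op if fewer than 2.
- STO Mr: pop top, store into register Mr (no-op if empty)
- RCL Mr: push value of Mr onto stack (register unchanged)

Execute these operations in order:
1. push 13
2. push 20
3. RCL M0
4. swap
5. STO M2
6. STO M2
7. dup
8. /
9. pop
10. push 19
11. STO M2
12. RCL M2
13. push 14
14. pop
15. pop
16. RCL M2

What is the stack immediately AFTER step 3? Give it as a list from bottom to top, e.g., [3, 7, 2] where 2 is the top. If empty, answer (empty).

After op 1 (push 13): stack=[13] mem=[0,0,0,0]
After op 2 (push 20): stack=[13,20] mem=[0,0,0,0]
After op 3 (RCL M0): stack=[13,20,0] mem=[0,0,0,0]

[13, 20, 0]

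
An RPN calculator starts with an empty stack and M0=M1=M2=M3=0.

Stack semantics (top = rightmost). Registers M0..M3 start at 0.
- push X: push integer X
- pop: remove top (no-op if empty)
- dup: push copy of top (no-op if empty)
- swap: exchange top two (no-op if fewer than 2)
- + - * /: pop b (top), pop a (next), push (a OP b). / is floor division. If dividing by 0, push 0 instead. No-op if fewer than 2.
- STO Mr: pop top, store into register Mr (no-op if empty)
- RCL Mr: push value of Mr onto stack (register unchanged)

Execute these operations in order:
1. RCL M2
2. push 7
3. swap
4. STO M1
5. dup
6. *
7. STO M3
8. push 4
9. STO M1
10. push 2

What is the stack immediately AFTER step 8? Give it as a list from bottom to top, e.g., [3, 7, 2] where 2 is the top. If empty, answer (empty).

After op 1 (RCL M2): stack=[0] mem=[0,0,0,0]
After op 2 (push 7): stack=[0,7] mem=[0,0,0,0]
After op 3 (swap): stack=[7,0] mem=[0,0,0,0]
After op 4 (STO M1): stack=[7] mem=[0,0,0,0]
After op 5 (dup): stack=[7,7] mem=[0,0,0,0]
After op 6 (*): stack=[49] mem=[0,0,0,0]
After op 7 (STO M3): stack=[empty] mem=[0,0,0,49]
After op 8 (push 4): stack=[4] mem=[0,0,0,49]

[4]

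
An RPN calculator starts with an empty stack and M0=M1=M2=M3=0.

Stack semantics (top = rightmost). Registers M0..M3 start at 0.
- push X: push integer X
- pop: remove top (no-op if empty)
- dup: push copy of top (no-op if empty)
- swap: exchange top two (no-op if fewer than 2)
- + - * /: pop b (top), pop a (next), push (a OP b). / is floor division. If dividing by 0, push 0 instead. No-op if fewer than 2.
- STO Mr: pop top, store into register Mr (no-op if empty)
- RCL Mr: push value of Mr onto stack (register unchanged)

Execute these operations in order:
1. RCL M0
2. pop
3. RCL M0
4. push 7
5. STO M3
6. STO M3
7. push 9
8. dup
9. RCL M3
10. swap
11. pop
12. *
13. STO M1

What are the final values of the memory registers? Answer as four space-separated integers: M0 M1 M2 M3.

Answer: 0 0 0 0

Derivation:
After op 1 (RCL M0): stack=[0] mem=[0,0,0,0]
After op 2 (pop): stack=[empty] mem=[0,0,0,0]
After op 3 (RCL M0): stack=[0] mem=[0,0,0,0]
After op 4 (push 7): stack=[0,7] mem=[0,0,0,0]
After op 5 (STO M3): stack=[0] mem=[0,0,0,7]
After op 6 (STO M3): stack=[empty] mem=[0,0,0,0]
After op 7 (push 9): stack=[9] mem=[0,0,0,0]
After op 8 (dup): stack=[9,9] mem=[0,0,0,0]
After op 9 (RCL M3): stack=[9,9,0] mem=[0,0,0,0]
After op 10 (swap): stack=[9,0,9] mem=[0,0,0,0]
After op 11 (pop): stack=[9,0] mem=[0,0,0,0]
After op 12 (*): stack=[0] mem=[0,0,0,0]
After op 13 (STO M1): stack=[empty] mem=[0,0,0,0]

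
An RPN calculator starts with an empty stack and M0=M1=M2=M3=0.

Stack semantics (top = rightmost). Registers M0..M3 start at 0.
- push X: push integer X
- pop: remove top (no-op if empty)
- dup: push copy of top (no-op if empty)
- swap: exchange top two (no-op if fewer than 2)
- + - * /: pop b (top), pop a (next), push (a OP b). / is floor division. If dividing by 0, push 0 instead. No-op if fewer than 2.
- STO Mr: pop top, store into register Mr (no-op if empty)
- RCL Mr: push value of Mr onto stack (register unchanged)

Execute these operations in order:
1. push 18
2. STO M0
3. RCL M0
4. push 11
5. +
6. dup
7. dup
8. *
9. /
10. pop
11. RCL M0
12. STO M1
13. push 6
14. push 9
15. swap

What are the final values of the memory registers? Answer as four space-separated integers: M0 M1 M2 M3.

Answer: 18 18 0 0

Derivation:
After op 1 (push 18): stack=[18] mem=[0,0,0,0]
After op 2 (STO M0): stack=[empty] mem=[18,0,0,0]
After op 3 (RCL M0): stack=[18] mem=[18,0,0,0]
After op 4 (push 11): stack=[18,11] mem=[18,0,0,0]
After op 5 (+): stack=[29] mem=[18,0,0,0]
After op 6 (dup): stack=[29,29] mem=[18,0,0,0]
After op 7 (dup): stack=[29,29,29] mem=[18,0,0,0]
After op 8 (*): stack=[29,841] mem=[18,0,0,0]
After op 9 (/): stack=[0] mem=[18,0,0,0]
After op 10 (pop): stack=[empty] mem=[18,0,0,0]
After op 11 (RCL M0): stack=[18] mem=[18,0,0,0]
After op 12 (STO M1): stack=[empty] mem=[18,18,0,0]
After op 13 (push 6): stack=[6] mem=[18,18,0,0]
After op 14 (push 9): stack=[6,9] mem=[18,18,0,0]
After op 15 (swap): stack=[9,6] mem=[18,18,0,0]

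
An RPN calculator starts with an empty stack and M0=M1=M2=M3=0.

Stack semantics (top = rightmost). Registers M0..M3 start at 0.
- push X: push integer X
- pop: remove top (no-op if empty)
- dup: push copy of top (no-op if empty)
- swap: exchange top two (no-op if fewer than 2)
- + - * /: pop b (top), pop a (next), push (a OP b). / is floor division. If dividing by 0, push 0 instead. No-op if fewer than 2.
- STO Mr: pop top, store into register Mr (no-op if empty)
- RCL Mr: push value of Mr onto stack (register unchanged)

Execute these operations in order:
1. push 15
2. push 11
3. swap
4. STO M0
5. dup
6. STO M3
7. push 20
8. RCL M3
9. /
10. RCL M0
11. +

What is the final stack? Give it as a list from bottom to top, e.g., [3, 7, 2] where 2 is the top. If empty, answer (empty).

Answer: [11, 16]

Derivation:
After op 1 (push 15): stack=[15] mem=[0,0,0,0]
After op 2 (push 11): stack=[15,11] mem=[0,0,0,0]
After op 3 (swap): stack=[11,15] mem=[0,0,0,0]
After op 4 (STO M0): stack=[11] mem=[15,0,0,0]
After op 5 (dup): stack=[11,11] mem=[15,0,0,0]
After op 6 (STO M3): stack=[11] mem=[15,0,0,11]
After op 7 (push 20): stack=[11,20] mem=[15,0,0,11]
After op 8 (RCL M3): stack=[11,20,11] mem=[15,0,0,11]
After op 9 (/): stack=[11,1] mem=[15,0,0,11]
After op 10 (RCL M0): stack=[11,1,15] mem=[15,0,0,11]
After op 11 (+): stack=[11,16] mem=[15,0,0,11]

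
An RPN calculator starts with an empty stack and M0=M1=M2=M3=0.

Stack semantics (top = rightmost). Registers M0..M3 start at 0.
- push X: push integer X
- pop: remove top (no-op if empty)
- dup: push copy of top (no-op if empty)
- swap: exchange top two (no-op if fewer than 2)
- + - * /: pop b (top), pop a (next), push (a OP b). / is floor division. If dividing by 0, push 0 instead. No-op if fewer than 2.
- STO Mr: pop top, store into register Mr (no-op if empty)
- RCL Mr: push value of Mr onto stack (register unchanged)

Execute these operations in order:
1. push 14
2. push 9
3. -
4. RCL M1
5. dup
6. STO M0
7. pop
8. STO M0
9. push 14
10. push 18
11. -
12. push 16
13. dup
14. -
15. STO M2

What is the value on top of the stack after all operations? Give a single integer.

Answer: -4

Derivation:
After op 1 (push 14): stack=[14] mem=[0,0,0,0]
After op 2 (push 9): stack=[14,9] mem=[0,0,0,0]
After op 3 (-): stack=[5] mem=[0,0,0,0]
After op 4 (RCL M1): stack=[5,0] mem=[0,0,0,0]
After op 5 (dup): stack=[5,0,0] mem=[0,0,0,0]
After op 6 (STO M0): stack=[5,0] mem=[0,0,0,0]
After op 7 (pop): stack=[5] mem=[0,0,0,0]
After op 8 (STO M0): stack=[empty] mem=[5,0,0,0]
After op 9 (push 14): stack=[14] mem=[5,0,0,0]
After op 10 (push 18): stack=[14,18] mem=[5,0,0,0]
After op 11 (-): stack=[-4] mem=[5,0,0,0]
After op 12 (push 16): stack=[-4,16] mem=[5,0,0,0]
After op 13 (dup): stack=[-4,16,16] mem=[5,0,0,0]
After op 14 (-): stack=[-4,0] mem=[5,0,0,0]
After op 15 (STO M2): stack=[-4] mem=[5,0,0,0]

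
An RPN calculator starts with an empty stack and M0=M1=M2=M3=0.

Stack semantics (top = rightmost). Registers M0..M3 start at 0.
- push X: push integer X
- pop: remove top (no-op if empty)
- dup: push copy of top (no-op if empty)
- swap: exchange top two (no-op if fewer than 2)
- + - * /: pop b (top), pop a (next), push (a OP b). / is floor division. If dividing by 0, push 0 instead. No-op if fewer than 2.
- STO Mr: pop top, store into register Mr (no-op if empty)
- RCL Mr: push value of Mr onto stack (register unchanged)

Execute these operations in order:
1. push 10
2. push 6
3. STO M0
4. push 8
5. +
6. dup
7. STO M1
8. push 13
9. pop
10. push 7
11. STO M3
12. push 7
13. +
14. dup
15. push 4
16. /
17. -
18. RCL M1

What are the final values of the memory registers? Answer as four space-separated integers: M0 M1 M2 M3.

Answer: 6 18 0 7

Derivation:
After op 1 (push 10): stack=[10] mem=[0,0,0,0]
After op 2 (push 6): stack=[10,6] mem=[0,0,0,0]
After op 3 (STO M0): stack=[10] mem=[6,0,0,0]
After op 4 (push 8): stack=[10,8] mem=[6,0,0,0]
After op 5 (+): stack=[18] mem=[6,0,0,0]
After op 6 (dup): stack=[18,18] mem=[6,0,0,0]
After op 7 (STO M1): stack=[18] mem=[6,18,0,0]
After op 8 (push 13): stack=[18,13] mem=[6,18,0,0]
After op 9 (pop): stack=[18] mem=[6,18,0,0]
After op 10 (push 7): stack=[18,7] mem=[6,18,0,0]
After op 11 (STO M3): stack=[18] mem=[6,18,0,7]
After op 12 (push 7): stack=[18,7] mem=[6,18,0,7]
After op 13 (+): stack=[25] mem=[6,18,0,7]
After op 14 (dup): stack=[25,25] mem=[6,18,0,7]
After op 15 (push 4): stack=[25,25,4] mem=[6,18,0,7]
After op 16 (/): stack=[25,6] mem=[6,18,0,7]
After op 17 (-): stack=[19] mem=[6,18,0,7]
After op 18 (RCL M1): stack=[19,18] mem=[6,18,0,7]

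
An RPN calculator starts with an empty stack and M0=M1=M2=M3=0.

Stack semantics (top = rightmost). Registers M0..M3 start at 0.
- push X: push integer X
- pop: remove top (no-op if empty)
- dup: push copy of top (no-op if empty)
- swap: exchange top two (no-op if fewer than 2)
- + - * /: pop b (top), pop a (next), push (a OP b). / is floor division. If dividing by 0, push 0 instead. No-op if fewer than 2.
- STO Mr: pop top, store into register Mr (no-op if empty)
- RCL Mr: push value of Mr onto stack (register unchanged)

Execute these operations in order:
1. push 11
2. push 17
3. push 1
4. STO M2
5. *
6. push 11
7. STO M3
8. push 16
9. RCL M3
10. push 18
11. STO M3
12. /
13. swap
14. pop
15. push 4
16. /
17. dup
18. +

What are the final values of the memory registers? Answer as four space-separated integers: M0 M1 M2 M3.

After op 1 (push 11): stack=[11] mem=[0,0,0,0]
After op 2 (push 17): stack=[11,17] mem=[0,0,0,0]
After op 3 (push 1): stack=[11,17,1] mem=[0,0,0,0]
After op 4 (STO M2): stack=[11,17] mem=[0,0,1,0]
After op 5 (*): stack=[187] mem=[0,0,1,0]
After op 6 (push 11): stack=[187,11] mem=[0,0,1,0]
After op 7 (STO M3): stack=[187] mem=[0,0,1,11]
After op 8 (push 16): stack=[187,16] mem=[0,0,1,11]
After op 9 (RCL M3): stack=[187,16,11] mem=[0,0,1,11]
After op 10 (push 18): stack=[187,16,11,18] mem=[0,0,1,11]
After op 11 (STO M3): stack=[187,16,11] mem=[0,0,1,18]
After op 12 (/): stack=[187,1] mem=[0,0,1,18]
After op 13 (swap): stack=[1,187] mem=[0,0,1,18]
After op 14 (pop): stack=[1] mem=[0,0,1,18]
After op 15 (push 4): stack=[1,4] mem=[0,0,1,18]
After op 16 (/): stack=[0] mem=[0,0,1,18]
After op 17 (dup): stack=[0,0] mem=[0,0,1,18]
After op 18 (+): stack=[0] mem=[0,0,1,18]

Answer: 0 0 1 18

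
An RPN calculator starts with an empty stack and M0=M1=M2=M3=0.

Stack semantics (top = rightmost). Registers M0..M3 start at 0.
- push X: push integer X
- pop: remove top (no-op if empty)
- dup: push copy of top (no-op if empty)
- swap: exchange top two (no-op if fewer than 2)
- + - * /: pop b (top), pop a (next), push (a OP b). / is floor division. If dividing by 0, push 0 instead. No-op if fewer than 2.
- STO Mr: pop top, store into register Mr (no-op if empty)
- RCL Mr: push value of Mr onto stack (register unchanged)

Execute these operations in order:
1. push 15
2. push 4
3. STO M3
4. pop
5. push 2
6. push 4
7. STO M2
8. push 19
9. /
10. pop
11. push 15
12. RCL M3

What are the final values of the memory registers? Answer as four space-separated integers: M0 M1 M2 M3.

After op 1 (push 15): stack=[15] mem=[0,0,0,0]
After op 2 (push 4): stack=[15,4] mem=[0,0,0,0]
After op 3 (STO M3): stack=[15] mem=[0,0,0,4]
After op 4 (pop): stack=[empty] mem=[0,0,0,4]
After op 5 (push 2): stack=[2] mem=[0,0,0,4]
After op 6 (push 4): stack=[2,4] mem=[0,0,0,4]
After op 7 (STO M2): stack=[2] mem=[0,0,4,4]
After op 8 (push 19): stack=[2,19] mem=[0,0,4,4]
After op 9 (/): stack=[0] mem=[0,0,4,4]
After op 10 (pop): stack=[empty] mem=[0,0,4,4]
After op 11 (push 15): stack=[15] mem=[0,0,4,4]
After op 12 (RCL M3): stack=[15,4] mem=[0,0,4,4]

Answer: 0 0 4 4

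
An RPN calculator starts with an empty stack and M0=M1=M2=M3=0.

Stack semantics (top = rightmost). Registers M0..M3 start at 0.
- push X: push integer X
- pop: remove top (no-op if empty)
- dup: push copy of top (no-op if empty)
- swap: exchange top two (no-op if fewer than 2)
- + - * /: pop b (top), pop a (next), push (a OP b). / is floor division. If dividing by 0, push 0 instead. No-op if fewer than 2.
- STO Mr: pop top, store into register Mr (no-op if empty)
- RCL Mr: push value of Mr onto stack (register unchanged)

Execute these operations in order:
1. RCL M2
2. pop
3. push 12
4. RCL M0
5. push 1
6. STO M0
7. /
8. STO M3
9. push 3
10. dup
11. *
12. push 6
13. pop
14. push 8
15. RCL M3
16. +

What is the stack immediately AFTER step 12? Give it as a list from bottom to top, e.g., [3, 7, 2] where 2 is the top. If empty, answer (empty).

After op 1 (RCL M2): stack=[0] mem=[0,0,0,0]
After op 2 (pop): stack=[empty] mem=[0,0,0,0]
After op 3 (push 12): stack=[12] mem=[0,0,0,0]
After op 4 (RCL M0): stack=[12,0] mem=[0,0,0,0]
After op 5 (push 1): stack=[12,0,1] mem=[0,0,0,0]
After op 6 (STO M0): stack=[12,0] mem=[1,0,0,0]
After op 7 (/): stack=[0] mem=[1,0,0,0]
After op 8 (STO M3): stack=[empty] mem=[1,0,0,0]
After op 9 (push 3): stack=[3] mem=[1,0,0,0]
After op 10 (dup): stack=[3,3] mem=[1,0,0,0]
After op 11 (*): stack=[9] mem=[1,0,0,0]
After op 12 (push 6): stack=[9,6] mem=[1,0,0,0]

[9, 6]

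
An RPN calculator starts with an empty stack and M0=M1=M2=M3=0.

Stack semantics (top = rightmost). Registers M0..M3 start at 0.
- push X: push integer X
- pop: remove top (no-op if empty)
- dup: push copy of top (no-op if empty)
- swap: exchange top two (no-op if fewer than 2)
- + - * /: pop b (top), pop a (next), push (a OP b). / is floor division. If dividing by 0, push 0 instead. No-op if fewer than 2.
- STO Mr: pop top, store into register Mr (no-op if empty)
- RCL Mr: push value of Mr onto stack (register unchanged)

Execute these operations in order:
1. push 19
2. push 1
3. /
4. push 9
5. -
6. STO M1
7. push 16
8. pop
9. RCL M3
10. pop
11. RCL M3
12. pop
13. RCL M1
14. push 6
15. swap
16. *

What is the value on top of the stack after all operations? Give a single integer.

Answer: 60

Derivation:
After op 1 (push 19): stack=[19] mem=[0,0,0,0]
After op 2 (push 1): stack=[19,1] mem=[0,0,0,0]
After op 3 (/): stack=[19] mem=[0,0,0,0]
After op 4 (push 9): stack=[19,9] mem=[0,0,0,0]
After op 5 (-): stack=[10] mem=[0,0,0,0]
After op 6 (STO M1): stack=[empty] mem=[0,10,0,0]
After op 7 (push 16): stack=[16] mem=[0,10,0,0]
After op 8 (pop): stack=[empty] mem=[0,10,0,0]
After op 9 (RCL M3): stack=[0] mem=[0,10,0,0]
After op 10 (pop): stack=[empty] mem=[0,10,0,0]
After op 11 (RCL M3): stack=[0] mem=[0,10,0,0]
After op 12 (pop): stack=[empty] mem=[0,10,0,0]
After op 13 (RCL M1): stack=[10] mem=[0,10,0,0]
After op 14 (push 6): stack=[10,6] mem=[0,10,0,0]
After op 15 (swap): stack=[6,10] mem=[0,10,0,0]
After op 16 (*): stack=[60] mem=[0,10,0,0]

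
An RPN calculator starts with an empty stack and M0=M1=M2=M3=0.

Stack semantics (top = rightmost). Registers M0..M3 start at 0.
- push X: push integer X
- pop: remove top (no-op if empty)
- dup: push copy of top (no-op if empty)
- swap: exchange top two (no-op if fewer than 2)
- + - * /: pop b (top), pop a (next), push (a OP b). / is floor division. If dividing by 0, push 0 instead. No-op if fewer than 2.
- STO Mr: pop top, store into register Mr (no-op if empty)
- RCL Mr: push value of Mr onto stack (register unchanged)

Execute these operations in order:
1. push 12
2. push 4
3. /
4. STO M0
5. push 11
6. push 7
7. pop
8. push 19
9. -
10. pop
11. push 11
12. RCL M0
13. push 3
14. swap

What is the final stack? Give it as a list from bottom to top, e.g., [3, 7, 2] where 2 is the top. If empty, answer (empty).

After op 1 (push 12): stack=[12] mem=[0,0,0,0]
After op 2 (push 4): stack=[12,4] mem=[0,0,0,0]
After op 3 (/): stack=[3] mem=[0,0,0,0]
After op 4 (STO M0): stack=[empty] mem=[3,0,0,0]
After op 5 (push 11): stack=[11] mem=[3,0,0,0]
After op 6 (push 7): stack=[11,7] mem=[3,0,0,0]
After op 7 (pop): stack=[11] mem=[3,0,0,0]
After op 8 (push 19): stack=[11,19] mem=[3,0,0,0]
After op 9 (-): stack=[-8] mem=[3,0,0,0]
After op 10 (pop): stack=[empty] mem=[3,0,0,0]
After op 11 (push 11): stack=[11] mem=[3,0,0,0]
After op 12 (RCL M0): stack=[11,3] mem=[3,0,0,0]
After op 13 (push 3): stack=[11,3,3] mem=[3,0,0,0]
After op 14 (swap): stack=[11,3,3] mem=[3,0,0,0]

Answer: [11, 3, 3]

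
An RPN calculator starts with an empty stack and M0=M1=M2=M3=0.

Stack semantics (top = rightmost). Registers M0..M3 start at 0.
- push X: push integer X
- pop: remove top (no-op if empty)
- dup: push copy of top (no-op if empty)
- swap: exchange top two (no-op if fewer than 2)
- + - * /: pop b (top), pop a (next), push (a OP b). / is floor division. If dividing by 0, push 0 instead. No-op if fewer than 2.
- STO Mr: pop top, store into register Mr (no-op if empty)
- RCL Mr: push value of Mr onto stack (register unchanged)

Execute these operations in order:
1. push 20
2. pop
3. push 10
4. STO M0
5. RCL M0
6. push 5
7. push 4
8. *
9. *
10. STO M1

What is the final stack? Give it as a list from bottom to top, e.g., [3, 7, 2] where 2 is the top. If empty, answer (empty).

After op 1 (push 20): stack=[20] mem=[0,0,0,0]
After op 2 (pop): stack=[empty] mem=[0,0,0,0]
After op 3 (push 10): stack=[10] mem=[0,0,0,0]
After op 4 (STO M0): stack=[empty] mem=[10,0,0,0]
After op 5 (RCL M0): stack=[10] mem=[10,0,0,0]
After op 6 (push 5): stack=[10,5] mem=[10,0,0,0]
After op 7 (push 4): stack=[10,5,4] mem=[10,0,0,0]
After op 8 (*): stack=[10,20] mem=[10,0,0,0]
After op 9 (*): stack=[200] mem=[10,0,0,0]
After op 10 (STO M1): stack=[empty] mem=[10,200,0,0]

Answer: (empty)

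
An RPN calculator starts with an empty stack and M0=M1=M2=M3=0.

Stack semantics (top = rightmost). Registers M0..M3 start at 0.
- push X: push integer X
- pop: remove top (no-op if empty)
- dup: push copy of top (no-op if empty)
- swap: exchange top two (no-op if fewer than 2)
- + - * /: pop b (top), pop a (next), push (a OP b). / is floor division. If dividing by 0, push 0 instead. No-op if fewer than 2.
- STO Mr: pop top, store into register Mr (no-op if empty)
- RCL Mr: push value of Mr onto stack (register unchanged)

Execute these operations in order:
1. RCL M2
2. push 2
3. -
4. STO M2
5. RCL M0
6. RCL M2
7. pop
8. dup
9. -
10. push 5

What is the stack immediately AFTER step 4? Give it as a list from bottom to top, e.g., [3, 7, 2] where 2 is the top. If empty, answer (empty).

After op 1 (RCL M2): stack=[0] mem=[0,0,0,0]
After op 2 (push 2): stack=[0,2] mem=[0,0,0,0]
After op 3 (-): stack=[-2] mem=[0,0,0,0]
After op 4 (STO M2): stack=[empty] mem=[0,0,-2,0]

(empty)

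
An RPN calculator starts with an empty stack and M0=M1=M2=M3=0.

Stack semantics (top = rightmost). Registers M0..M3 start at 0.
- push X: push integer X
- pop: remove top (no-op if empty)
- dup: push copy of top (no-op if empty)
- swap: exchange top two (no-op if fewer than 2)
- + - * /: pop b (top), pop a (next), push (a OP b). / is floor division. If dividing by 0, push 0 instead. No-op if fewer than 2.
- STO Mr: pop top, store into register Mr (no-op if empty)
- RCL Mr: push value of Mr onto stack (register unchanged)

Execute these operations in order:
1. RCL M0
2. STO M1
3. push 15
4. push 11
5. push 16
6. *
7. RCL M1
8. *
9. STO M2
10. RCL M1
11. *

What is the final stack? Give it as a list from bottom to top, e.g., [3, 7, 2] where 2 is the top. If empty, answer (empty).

After op 1 (RCL M0): stack=[0] mem=[0,0,0,0]
After op 2 (STO M1): stack=[empty] mem=[0,0,0,0]
After op 3 (push 15): stack=[15] mem=[0,0,0,0]
After op 4 (push 11): stack=[15,11] mem=[0,0,0,0]
After op 5 (push 16): stack=[15,11,16] mem=[0,0,0,0]
After op 6 (*): stack=[15,176] mem=[0,0,0,0]
After op 7 (RCL M1): stack=[15,176,0] mem=[0,0,0,0]
After op 8 (*): stack=[15,0] mem=[0,0,0,0]
After op 9 (STO M2): stack=[15] mem=[0,0,0,0]
After op 10 (RCL M1): stack=[15,0] mem=[0,0,0,0]
After op 11 (*): stack=[0] mem=[0,0,0,0]

Answer: [0]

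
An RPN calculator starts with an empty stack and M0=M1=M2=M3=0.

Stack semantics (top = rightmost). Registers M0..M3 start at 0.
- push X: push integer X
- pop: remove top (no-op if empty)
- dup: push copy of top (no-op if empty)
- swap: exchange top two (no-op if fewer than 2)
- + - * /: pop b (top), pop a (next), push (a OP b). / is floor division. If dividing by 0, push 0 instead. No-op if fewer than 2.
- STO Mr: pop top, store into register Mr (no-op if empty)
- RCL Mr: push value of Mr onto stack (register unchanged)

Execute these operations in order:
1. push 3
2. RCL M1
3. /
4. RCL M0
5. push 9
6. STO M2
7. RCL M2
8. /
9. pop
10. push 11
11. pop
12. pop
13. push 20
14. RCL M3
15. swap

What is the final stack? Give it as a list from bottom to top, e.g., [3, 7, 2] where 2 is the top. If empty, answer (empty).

Answer: [0, 20]

Derivation:
After op 1 (push 3): stack=[3] mem=[0,0,0,0]
After op 2 (RCL M1): stack=[3,0] mem=[0,0,0,0]
After op 3 (/): stack=[0] mem=[0,0,0,0]
After op 4 (RCL M0): stack=[0,0] mem=[0,0,0,0]
After op 5 (push 9): stack=[0,0,9] mem=[0,0,0,0]
After op 6 (STO M2): stack=[0,0] mem=[0,0,9,0]
After op 7 (RCL M2): stack=[0,0,9] mem=[0,0,9,0]
After op 8 (/): stack=[0,0] mem=[0,0,9,0]
After op 9 (pop): stack=[0] mem=[0,0,9,0]
After op 10 (push 11): stack=[0,11] mem=[0,0,9,0]
After op 11 (pop): stack=[0] mem=[0,0,9,0]
After op 12 (pop): stack=[empty] mem=[0,0,9,0]
After op 13 (push 20): stack=[20] mem=[0,0,9,0]
After op 14 (RCL M3): stack=[20,0] mem=[0,0,9,0]
After op 15 (swap): stack=[0,20] mem=[0,0,9,0]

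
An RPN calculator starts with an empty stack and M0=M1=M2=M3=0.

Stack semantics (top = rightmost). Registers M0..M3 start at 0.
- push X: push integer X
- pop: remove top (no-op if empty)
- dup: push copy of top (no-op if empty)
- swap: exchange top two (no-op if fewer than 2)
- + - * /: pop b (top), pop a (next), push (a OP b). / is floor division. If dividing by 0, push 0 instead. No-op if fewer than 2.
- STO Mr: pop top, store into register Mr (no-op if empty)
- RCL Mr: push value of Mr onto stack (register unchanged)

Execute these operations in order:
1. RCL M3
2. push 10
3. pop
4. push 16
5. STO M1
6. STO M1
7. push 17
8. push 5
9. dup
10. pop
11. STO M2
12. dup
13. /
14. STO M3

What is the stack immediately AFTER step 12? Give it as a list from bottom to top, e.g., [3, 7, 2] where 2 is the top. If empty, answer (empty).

After op 1 (RCL M3): stack=[0] mem=[0,0,0,0]
After op 2 (push 10): stack=[0,10] mem=[0,0,0,0]
After op 3 (pop): stack=[0] mem=[0,0,0,0]
After op 4 (push 16): stack=[0,16] mem=[0,0,0,0]
After op 5 (STO M1): stack=[0] mem=[0,16,0,0]
After op 6 (STO M1): stack=[empty] mem=[0,0,0,0]
After op 7 (push 17): stack=[17] mem=[0,0,0,0]
After op 8 (push 5): stack=[17,5] mem=[0,0,0,0]
After op 9 (dup): stack=[17,5,5] mem=[0,0,0,0]
After op 10 (pop): stack=[17,5] mem=[0,0,0,0]
After op 11 (STO M2): stack=[17] mem=[0,0,5,0]
After op 12 (dup): stack=[17,17] mem=[0,0,5,0]

[17, 17]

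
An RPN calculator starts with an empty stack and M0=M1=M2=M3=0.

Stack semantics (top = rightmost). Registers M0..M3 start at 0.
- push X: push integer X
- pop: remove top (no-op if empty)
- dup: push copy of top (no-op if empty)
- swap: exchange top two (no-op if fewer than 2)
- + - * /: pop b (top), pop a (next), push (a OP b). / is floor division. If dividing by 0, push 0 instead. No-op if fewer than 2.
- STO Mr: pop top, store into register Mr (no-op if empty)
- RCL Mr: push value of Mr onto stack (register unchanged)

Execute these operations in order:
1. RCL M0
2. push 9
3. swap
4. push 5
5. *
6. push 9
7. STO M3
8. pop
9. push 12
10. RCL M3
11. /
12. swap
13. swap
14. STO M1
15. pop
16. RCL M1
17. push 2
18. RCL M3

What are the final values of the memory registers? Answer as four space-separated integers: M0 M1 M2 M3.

After op 1 (RCL M0): stack=[0] mem=[0,0,0,0]
After op 2 (push 9): stack=[0,9] mem=[0,0,0,0]
After op 3 (swap): stack=[9,0] mem=[0,0,0,0]
After op 4 (push 5): stack=[9,0,5] mem=[0,0,0,0]
After op 5 (*): stack=[9,0] mem=[0,0,0,0]
After op 6 (push 9): stack=[9,0,9] mem=[0,0,0,0]
After op 7 (STO M3): stack=[9,0] mem=[0,0,0,9]
After op 8 (pop): stack=[9] mem=[0,0,0,9]
After op 9 (push 12): stack=[9,12] mem=[0,0,0,9]
After op 10 (RCL M3): stack=[9,12,9] mem=[0,0,0,9]
After op 11 (/): stack=[9,1] mem=[0,0,0,9]
After op 12 (swap): stack=[1,9] mem=[0,0,0,9]
After op 13 (swap): stack=[9,1] mem=[0,0,0,9]
After op 14 (STO M1): stack=[9] mem=[0,1,0,9]
After op 15 (pop): stack=[empty] mem=[0,1,0,9]
After op 16 (RCL M1): stack=[1] mem=[0,1,0,9]
After op 17 (push 2): stack=[1,2] mem=[0,1,0,9]
After op 18 (RCL M3): stack=[1,2,9] mem=[0,1,0,9]

Answer: 0 1 0 9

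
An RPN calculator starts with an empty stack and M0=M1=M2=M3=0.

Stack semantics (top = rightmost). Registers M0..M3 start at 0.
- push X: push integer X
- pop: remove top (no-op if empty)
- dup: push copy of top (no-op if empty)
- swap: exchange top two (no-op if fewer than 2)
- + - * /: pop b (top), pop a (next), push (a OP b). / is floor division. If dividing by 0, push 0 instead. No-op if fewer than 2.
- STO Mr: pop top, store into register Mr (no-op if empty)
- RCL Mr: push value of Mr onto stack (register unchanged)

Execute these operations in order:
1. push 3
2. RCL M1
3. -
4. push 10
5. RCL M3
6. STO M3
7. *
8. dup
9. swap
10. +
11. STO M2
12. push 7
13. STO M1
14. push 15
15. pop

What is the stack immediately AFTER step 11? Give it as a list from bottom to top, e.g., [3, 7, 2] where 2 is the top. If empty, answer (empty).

After op 1 (push 3): stack=[3] mem=[0,0,0,0]
After op 2 (RCL M1): stack=[3,0] mem=[0,0,0,0]
After op 3 (-): stack=[3] mem=[0,0,0,0]
After op 4 (push 10): stack=[3,10] mem=[0,0,0,0]
After op 5 (RCL M3): stack=[3,10,0] mem=[0,0,0,0]
After op 6 (STO M3): stack=[3,10] mem=[0,0,0,0]
After op 7 (*): stack=[30] mem=[0,0,0,0]
After op 8 (dup): stack=[30,30] mem=[0,0,0,0]
After op 9 (swap): stack=[30,30] mem=[0,0,0,0]
After op 10 (+): stack=[60] mem=[0,0,0,0]
After op 11 (STO M2): stack=[empty] mem=[0,0,60,0]

(empty)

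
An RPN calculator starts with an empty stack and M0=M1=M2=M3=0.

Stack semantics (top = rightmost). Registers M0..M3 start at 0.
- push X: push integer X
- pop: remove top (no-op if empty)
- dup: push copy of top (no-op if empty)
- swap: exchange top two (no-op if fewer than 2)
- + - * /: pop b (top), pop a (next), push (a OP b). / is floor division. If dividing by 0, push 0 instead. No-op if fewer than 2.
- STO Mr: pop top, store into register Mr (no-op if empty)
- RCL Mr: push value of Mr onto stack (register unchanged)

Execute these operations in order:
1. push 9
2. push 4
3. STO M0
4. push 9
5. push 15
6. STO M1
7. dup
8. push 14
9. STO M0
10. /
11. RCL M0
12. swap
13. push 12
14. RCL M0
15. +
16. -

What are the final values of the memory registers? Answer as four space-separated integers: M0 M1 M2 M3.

After op 1 (push 9): stack=[9] mem=[0,0,0,0]
After op 2 (push 4): stack=[9,4] mem=[0,0,0,0]
After op 3 (STO M0): stack=[9] mem=[4,0,0,0]
After op 4 (push 9): stack=[9,9] mem=[4,0,0,0]
After op 5 (push 15): stack=[9,9,15] mem=[4,0,0,0]
After op 6 (STO M1): stack=[9,9] mem=[4,15,0,0]
After op 7 (dup): stack=[9,9,9] mem=[4,15,0,0]
After op 8 (push 14): stack=[9,9,9,14] mem=[4,15,0,0]
After op 9 (STO M0): stack=[9,9,9] mem=[14,15,0,0]
After op 10 (/): stack=[9,1] mem=[14,15,0,0]
After op 11 (RCL M0): stack=[9,1,14] mem=[14,15,0,0]
After op 12 (swap): stack=[9,14,1] mem=[14,15,0,0]
After op 13 (push 12): stack=[9,14,1,12] mem=[14,15,0,0]
After op 14 (RCL M0): stack=[9,14,1,12,14] mem=[14,15,0,0]
After op 15 (+): stack=[9,14,1,26] mem=[14,15,0,0]
After op 16 (-): stack=[9,14,-25] mem=[14,15,0,0]

Answer: 14 15 0 0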